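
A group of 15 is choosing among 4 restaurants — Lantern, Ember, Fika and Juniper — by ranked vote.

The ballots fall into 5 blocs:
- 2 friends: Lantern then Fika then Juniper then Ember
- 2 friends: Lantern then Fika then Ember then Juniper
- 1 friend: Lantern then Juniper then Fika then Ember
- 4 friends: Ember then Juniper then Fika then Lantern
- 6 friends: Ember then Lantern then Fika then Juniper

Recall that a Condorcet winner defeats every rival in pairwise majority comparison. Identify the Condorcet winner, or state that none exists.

Ember

Head-to-head results (15 friends):
Lantern vs Ember: 5 to 10, Ember.
Lantern vs Fika: Lantern preferred on 2+2+1+6 = 11 ballots; Lantern wins 11–4.
Lantern–Juniper: Lantern 11–4.
Ember vs Fika: Ember is ranked higher on 4+6 = 10 ballots, Fika on 5. Ember wins 10–5.
Ember vs Juniper: 12 to 3, Ember.
Fika vs Juniper: 2+2+6 = 10 for Fika, 5 for Juniper — Fika by 10–5.
Ember defeats every rival head-to-head and is the Condorcet winner.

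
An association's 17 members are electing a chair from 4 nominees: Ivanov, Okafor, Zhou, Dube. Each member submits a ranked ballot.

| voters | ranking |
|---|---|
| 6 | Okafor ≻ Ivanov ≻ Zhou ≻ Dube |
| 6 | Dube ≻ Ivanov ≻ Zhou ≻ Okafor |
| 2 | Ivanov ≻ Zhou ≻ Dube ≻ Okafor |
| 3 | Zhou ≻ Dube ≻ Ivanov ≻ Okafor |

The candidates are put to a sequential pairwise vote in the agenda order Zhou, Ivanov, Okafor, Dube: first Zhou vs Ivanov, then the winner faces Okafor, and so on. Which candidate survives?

Round 1: Zhou vs Ivanov — 3–14, Ivanov advances.
Round 2: Ivanov vs Okafor — 11–6, Ivanov advances.
Round 3: Ivanov vs Dube — 8–9, Dube advances.
The agenda winner is Dube.

Dube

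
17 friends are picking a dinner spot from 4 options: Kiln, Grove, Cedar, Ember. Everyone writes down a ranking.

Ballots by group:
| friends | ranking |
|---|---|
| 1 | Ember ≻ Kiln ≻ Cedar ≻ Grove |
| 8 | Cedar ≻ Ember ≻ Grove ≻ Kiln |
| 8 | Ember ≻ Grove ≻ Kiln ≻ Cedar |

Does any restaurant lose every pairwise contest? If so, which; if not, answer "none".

Head-to-head results (17 friends):
Kiln vs Grove: Kiln preferred on 1 ballot; Grove wins 16–1.
Kiln vs Cedar: Kiln is ranked higher on 1+8 = 9 ballots, Cedar on 8. Kiln wins 9–8.
Kiln–Ember: Ember 17–0.
Grove vs Cedar: 8 for Grove, 9 for Cedar — Cedar by 9–8.
Grove vs Ember: Grove is ranked higher on 0 ballots, Ember on 17. Ember wins 17–0.
Cedar vs Ember: 8 for Cedar, 9 for Ember — Ember by 9–8.
No restaurant is winless: Kiln beats Cedar; Grove beats Kiln; Cedar beats Grove; Ember beats Kiln. There is no Condorcet loser.

none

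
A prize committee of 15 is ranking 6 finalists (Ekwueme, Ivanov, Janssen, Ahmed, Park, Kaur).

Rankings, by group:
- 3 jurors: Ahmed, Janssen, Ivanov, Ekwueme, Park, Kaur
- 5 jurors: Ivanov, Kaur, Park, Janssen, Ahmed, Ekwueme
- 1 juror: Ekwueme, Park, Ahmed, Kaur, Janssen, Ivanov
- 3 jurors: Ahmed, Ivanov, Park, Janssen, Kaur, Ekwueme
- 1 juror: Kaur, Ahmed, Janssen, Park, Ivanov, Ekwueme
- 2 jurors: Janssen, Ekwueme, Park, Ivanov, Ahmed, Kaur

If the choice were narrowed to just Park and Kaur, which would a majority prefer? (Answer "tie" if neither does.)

Ballots ranking Park above Kaur: 3 + 1 + 3 + 2 = 9.
Ballots ranking Kaur above Park: 15 − 9 = 6.
Park wins the head-to-head 9–6.

Park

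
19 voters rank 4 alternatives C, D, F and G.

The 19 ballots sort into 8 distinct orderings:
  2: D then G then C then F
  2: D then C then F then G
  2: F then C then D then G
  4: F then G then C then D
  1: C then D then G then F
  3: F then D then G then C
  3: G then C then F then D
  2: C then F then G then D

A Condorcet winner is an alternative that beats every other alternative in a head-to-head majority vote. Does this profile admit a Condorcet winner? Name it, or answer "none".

none

Check each pair by majority over 19 ballots:
C vs D: 2+4+1+3+2 = 12 for C, 7 for D — C by 12–7.
C vs F: C preferred on 2+2+1+3+2 = 10 ballots; C wins 10–9.
C vs G: 2+2+1+2 = 7 for C, 12 for G — G by 12–7.
D vs F: D is ranked higher on 2+2+1 = 5 ballots, F on 14. F wins 14–5.
D vs G: 2+2+2+1+3 = 10 for D, 9 for G — D by 10–9.
F vs G: 13 to 6, F.
Each alternative drops at least one matchup (C loses to G; D loses to C; F loses to C; G loses to D); the cycle C → D → G → C rules out a Condorcet winner.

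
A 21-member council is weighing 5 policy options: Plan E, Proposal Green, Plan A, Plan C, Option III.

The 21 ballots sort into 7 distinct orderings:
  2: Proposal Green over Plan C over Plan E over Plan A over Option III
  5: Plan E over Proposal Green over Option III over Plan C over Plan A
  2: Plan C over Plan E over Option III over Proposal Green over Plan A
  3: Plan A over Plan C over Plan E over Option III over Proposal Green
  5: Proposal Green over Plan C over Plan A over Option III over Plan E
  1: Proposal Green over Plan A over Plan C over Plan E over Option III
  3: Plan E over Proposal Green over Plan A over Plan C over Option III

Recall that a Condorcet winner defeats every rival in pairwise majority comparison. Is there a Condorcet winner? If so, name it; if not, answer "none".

Head-to-head results (21 council members):
Plan E vs Proposal Green: Plan E, 13–8.
Plan E vs Plan A: 2+5+2+3 = 12 for Plan E, 9 for Plan A — Plan E by 12–9.
Plan E vs Plan C: Plan E is ranked higher on 5+3 = 8 ballots, Plan C on 13. Plan C wins 13–8.
Plan E vs Option III: Plan E is ranked higher on 2+5+2+3+1+3 = 16 ballots, Option III on 5. Plan E wins 16–5.
Proposal Green vs Plan A: Proposal Green wins 18–3.
Proposal Green vs Plan C: Proposal Green is ranked higher on 2+5+5+1+3 = 16 ballots, Plan C on 5. Proposal Green wins 16–5.
Proposal Green vs Option III: 16 to 5, Proposal Green.
Plan A vs Plan C: 3+1+3 = 7 for Plan A, 14 for Plan C — Plan C by 14–7.
Plan A–Option III: Plan A 14–7.
Plan C vs Option III: 2+2+3+5+1+3 = 16 for Plan C, 5 for Option III — Plan C by 16–5.
No option is unbeaten: Plan E loses to Plan C; Proposal Green loses to Plan E; Plan A loses to Plan E; Plan C loses to Proposal Green; Option III loses to Plan E. In particular Plan E → Proposal Green → Plan C → Plan E is a majority cycle — no Condorcet winner exists.

none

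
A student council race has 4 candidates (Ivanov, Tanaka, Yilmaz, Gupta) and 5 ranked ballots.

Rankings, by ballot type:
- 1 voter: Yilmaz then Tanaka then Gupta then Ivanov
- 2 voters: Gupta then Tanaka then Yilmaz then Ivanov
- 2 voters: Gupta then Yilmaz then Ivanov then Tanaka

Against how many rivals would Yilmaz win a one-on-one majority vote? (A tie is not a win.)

2

Yilmaz against each rival (5 voters):
Yilmaz vs Ivanov: Yilmaz wins 5–0.
Yilmaz vs Tanaka: 3 to 2, Yilmaz.
Yilmaz vs Gupta: Gupta, 4–1.
Yilmaz beats Ivanov, Tanaka; loses to Gupta — 2 pairwise wins.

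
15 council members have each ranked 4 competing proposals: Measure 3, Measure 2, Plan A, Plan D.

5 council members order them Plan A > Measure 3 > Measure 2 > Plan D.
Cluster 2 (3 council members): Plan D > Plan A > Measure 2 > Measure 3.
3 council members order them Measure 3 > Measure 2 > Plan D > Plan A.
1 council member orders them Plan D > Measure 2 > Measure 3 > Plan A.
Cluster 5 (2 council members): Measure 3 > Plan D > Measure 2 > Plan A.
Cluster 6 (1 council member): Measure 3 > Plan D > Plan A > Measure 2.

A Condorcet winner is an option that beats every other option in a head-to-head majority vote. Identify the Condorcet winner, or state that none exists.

none

Check each pair by majority over 15 ballots:
Measure 3 vs Measure 2: Measure 3 wins 11–4.
Measure 3 vs Plan A: Plan A wins 8–7.
Measure 3–Plan D: Measure 3 11–4.
Measure 2–Plan A: Plan A 9–6.
Measure 2–Plan D: Measure 2 8–7.
Plan A vs Plan D: Plan D, 10–5.
Every option loses at least once (Measure 3 loses to Plan A; Measure 2 loses to Measure 3; Plan A loses to Plan D; Plan D loses to Measure 3). The majority relation contains the cycle Measure 3 beats Plan D beats Plan A beats Measure 3, so there is no Condorcet winner.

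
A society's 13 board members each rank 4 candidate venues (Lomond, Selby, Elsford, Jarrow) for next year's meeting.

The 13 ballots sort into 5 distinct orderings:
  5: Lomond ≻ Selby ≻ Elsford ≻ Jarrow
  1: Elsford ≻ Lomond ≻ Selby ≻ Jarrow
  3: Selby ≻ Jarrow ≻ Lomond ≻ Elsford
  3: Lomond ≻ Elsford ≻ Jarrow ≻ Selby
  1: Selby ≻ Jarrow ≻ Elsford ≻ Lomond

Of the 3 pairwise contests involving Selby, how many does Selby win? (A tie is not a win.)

Selby against each rival (13 organisers):
Selby vs Lomond: 3+1 = 4 for Selby, 9 for Lomond — Lomond by 9–4.
Selby–Elsford: Selby 9–4.
Selby vs Jarrow: 10 to 3, Selby.
Selby beats Elsford, Jarrow; loses to Lomond — 2 pairwise wins.

2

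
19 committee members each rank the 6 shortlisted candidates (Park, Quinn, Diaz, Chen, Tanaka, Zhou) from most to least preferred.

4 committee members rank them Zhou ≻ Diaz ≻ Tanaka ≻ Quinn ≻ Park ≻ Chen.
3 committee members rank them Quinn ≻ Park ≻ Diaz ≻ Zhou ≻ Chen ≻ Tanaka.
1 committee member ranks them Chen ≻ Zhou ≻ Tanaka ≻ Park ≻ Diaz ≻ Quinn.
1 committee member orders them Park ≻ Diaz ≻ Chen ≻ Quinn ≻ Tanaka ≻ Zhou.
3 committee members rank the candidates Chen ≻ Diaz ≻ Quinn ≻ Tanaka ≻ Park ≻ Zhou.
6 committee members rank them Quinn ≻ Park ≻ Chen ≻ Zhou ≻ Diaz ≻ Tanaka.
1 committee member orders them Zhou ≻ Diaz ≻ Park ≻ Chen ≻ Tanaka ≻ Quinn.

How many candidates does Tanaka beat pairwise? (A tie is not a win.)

0

Tanaka against each rival (19 committee members):
Tanaka vs Park: Park, 11–8.
Tanaka vs Quinn: 4+1+1 = 6 for Tanaka, 13 for Quinn — Quinn by 13–6.
Tanaka vs Diaz: 1 to 18, Diaz.
Tanaka–Chen: Chen 15–4.
Tanaka vs Zhou: Tanaka is ranked higher on 1+3 = 4 ballots, Zhou on 15. Zhou wins 15–4.
Tanaka beats no one; loses to Park, Quinn, Diaz, Chen, Zhou — 0 pairwise wins.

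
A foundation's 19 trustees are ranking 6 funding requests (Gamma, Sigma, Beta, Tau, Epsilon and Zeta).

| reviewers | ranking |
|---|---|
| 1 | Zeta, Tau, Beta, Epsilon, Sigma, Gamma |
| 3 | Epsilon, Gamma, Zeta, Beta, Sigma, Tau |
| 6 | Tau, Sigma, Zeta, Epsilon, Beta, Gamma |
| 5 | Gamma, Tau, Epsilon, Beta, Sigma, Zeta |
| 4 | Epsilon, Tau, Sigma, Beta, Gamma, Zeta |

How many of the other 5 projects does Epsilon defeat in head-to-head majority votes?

Epsilon against each rival (19 reviewers):
Epsilon vs Gamma: 14 to 5, Epsilon.
Epsilon vs Sigma: Epsilon is ranked higher on 1+3+5+4 = 13 ballots, Sigma on 6. Epsilon wins 13–6.
Epsilon vs Beta: Epsilon, 18–1.
Epsilon vs Tau: Epsilon preferred on 3+4 = 7 ballots; Tau wins 12–7.
Epsilon–Zeta: Epsilon 12–7.
Epsilon beats Gamma, Sigma, Beta, Zeta; loses to Tau — 4 pairwise wins.

4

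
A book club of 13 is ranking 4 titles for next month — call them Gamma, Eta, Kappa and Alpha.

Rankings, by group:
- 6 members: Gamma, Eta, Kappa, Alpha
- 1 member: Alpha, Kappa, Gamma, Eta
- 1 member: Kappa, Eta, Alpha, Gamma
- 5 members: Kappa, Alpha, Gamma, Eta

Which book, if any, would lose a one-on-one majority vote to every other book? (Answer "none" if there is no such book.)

none

Pairwise majorities:
Gamma vs Eta: Gamma is ranked higher on 6+1+5 = 12 ballots, Eta on 1. Gamma wins 12–1.
Gamma vs Kappa: 6 for Gamma, 7 for Kappa — Kappa by 7–6.
Gamma vs Alpha: Alpha wins 7–6.
Eta vs Kappa: 6 for Eta, 7 for Kappa — Kappa by 7–6.
Eta vs Alpha: Eta preferred on 6+1 = 7 ballots; Eta wins 7–6.
Kappa vs Alpha: Kappa is ranked higher on 6+1+5 = 12 ballots, Alpha on 1. Kappa wins 12–1.
Each book has at least one pairwise win (Gamma beats Eta; Eta beats Alpha; Kappa beats Gamma; Alpha beats Gamma) — no Condorcet loser.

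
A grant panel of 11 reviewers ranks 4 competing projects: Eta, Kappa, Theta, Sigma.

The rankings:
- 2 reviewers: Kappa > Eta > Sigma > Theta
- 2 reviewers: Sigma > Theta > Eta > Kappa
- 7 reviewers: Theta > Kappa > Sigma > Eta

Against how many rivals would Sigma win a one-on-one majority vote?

Sigma against each rival (11 reviewers):
Sigma vs Eta: Sigma, 9–2.
Sigma vs Kappa: Sigma is ranked higher on 2 ballots, Kappa on 9. Kappa wins 9–2.
Sigma–Theta: Theta 7–4.
Sigma beats Eta; loses to Kappa, Theta — 1 pairwise win.

1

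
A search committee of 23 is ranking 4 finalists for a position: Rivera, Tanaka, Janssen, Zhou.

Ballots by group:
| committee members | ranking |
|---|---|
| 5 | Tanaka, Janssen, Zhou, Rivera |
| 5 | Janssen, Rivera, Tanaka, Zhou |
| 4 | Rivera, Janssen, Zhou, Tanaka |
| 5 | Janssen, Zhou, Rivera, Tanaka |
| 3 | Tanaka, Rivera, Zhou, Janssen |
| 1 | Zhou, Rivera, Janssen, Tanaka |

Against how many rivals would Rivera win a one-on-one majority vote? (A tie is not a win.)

2

Rivera against each rival (23 committee members):
Rivera vs Tanaka: Rivera preferred on 5+4+5+1 = 15 ballots; Rivera wins 15–8.
Rivera vs Janssen: Janssen wins 15–8.
Rivera vs Zhou: Rivera preferred on 5+4+3 = 12 ballots; Rivera wins 12–11.
Rivera beats Tanaka, Zhou; loses to Janssen — 2 pairwise wins.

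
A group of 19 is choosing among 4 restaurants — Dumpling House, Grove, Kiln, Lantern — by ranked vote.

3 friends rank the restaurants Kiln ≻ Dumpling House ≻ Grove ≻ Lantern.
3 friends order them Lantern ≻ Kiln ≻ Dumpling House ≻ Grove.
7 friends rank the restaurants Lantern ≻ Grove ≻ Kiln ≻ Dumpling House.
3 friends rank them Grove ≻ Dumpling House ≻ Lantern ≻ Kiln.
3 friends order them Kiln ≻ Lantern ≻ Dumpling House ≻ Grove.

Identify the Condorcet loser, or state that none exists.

Dumpling House

Head-to-head results (19 friends):
Dumpling House vs Grove: Dumpling House preferred on 3+3+3 = 9 ballots; Grove wins 10–9.
Dumpling House vs Kiln: 3 for Dumpling House, 16 for Kiln — Kiln by 16–3.
Dumpling House vs Lantern: Dumpling House is ranked higher on 3+3 = 6 ballots, Lantern on 13. Lantern wins 13–6.
Grove–Kiln: Grove 10–9.
Grove vs Lantern: 6 to 13, Lantern.
Kiln vs Lantern: 6 to 13, Lantern.
Only Dumpling House has no wins; Dumpling House is the Condorcet loser.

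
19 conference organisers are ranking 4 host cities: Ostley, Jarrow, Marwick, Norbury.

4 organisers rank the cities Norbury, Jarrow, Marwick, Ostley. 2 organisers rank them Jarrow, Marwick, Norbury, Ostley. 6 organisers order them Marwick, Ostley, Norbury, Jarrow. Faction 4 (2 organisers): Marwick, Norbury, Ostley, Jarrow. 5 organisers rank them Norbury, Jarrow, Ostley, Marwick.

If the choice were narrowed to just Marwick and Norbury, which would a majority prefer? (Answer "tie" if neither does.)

Marwick

Ballots ranking Marwick above Norbury: 2 + 6 + 2 = 10.
Ballots ranking Norbury above Marwick: 19 − 10 = 9.
Marwick wins the head-to-head 10–9.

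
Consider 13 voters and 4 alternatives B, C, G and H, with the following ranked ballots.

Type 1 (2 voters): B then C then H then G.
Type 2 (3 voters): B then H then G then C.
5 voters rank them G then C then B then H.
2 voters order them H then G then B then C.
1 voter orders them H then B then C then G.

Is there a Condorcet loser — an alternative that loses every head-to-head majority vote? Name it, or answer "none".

Head-to-head results (13 voters):
B vs C: B wins 8–5.
B vs G: 6 to 7, G.
B vs H: B is ranked higher on 2+3+5 = 10 ballots, H on 3. B wins 10–3.
C vs G: C preferred on 2+1 = 3 ballots; G wins 10–3.
C–H: C 7–6.
G–H: H 8–5.
Each alternative has at least one pairwise win (B beats C; C beats H; G beats B; H beats G) — no Condorcet loser.

none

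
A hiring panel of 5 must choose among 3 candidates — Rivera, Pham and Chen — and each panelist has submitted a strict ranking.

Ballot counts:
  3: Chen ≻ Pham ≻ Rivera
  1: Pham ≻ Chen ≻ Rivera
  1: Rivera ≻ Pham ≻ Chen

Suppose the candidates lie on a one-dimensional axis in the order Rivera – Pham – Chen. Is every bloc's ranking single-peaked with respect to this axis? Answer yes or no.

yes

Axis positions: Rivera=1, Pham=2, Chen=3.
Bloc 1 (peak Chen at position 3): ranking walks positions 3-2-1, expanding outward from the peak — single-peaked.
Bloc 2 (peak Pham at position 2): ranking walks positions 2-3-1, expanding outward from the peak — single-peaked.
Bloc 3 (peak Rivera at position 1): ranking walks positions 1-2-3, expanding outward from the peak — single-peaked.
Every ranking is single-peaked on this axis.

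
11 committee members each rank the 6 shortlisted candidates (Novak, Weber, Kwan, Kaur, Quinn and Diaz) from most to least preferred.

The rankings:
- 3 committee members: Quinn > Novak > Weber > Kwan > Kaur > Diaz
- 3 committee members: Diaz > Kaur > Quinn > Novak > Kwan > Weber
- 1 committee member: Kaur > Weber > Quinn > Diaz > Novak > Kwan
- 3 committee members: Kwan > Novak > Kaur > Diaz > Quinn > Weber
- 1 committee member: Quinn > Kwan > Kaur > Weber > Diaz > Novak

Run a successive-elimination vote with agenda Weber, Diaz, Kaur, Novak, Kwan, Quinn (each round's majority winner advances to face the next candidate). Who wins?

Quinn

Round 1: Weber vs Diaz — 5–6, Diaz advances.
Round 2: Diaz vs Kaur — 3–8, Kaur advances.
Round 3: Kaur vs Novak — 5–6, Novak advances.
Round 4: Novak vs Kwan — 7–4, Novak advances.
Round 5: Novak vs Quinn — 3–8, Quinn advances.
Quinn survives the agenda.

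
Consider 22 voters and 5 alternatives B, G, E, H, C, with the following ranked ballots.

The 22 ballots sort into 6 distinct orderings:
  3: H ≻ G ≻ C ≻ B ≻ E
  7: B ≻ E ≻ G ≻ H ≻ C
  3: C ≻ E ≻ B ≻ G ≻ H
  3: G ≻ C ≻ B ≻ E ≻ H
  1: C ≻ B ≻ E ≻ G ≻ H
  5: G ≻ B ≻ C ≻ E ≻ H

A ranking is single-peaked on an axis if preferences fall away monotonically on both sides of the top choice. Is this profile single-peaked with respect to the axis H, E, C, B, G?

Axis positions: H=1, E=2, C=3, B=4, G=5.
Cluster 1: ranking walks positions 1-5-3-4-2; G is ranked above E even though E lies between G and the peak H on the axis — preferences dip and rise again. Not single-peaked.
Cluster 2: ranking walks positions 4-2-5-1-3; E is ranked above C even though C lies between E and the peak B on the axis — preferences dip and rise again. Not single-peaked.
Cluster 3 (peak C at position 3): ranking walks positions 3-2-4-5-1, expanding outward from the peak — single-peaked.
Cluster 4: ranking walks positions 5-3-4-2-1; C is ranked above B even though B lies between C and the peak G on the axis — preferences dip and rise again. Not single-peaked.
Cluster 5 (peak C at position 3): ranking walks positions 3-4-2-5-1, expanding outward from the peak — single-peaked.
Cluster 6 (peak G at position 5): ranking walks positions 5-4-3-2-1, expanding outward from the peak — single-peaked.
Cluster 1 violates single-peakedness, so the profile is not single-peaked on this axis.

no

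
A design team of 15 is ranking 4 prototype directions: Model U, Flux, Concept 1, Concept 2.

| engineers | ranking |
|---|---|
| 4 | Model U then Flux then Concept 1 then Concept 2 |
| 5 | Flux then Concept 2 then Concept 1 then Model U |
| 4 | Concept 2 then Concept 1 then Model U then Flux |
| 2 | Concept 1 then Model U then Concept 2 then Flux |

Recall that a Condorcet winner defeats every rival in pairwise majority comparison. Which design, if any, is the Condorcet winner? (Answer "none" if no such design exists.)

Head-to-head results (15 engineers):
Model U vs Flux: 10 to 5, Model U.
Model U vs Concept 1: Model U is ranked higher on 4 ballots, Concept 1 on 11. Concept 1 wins 11–4.
Model U vs Concept 2: Model U is ranked higher on 4+2 = 6 ballots, Concept 2 on 9. Concept 2 wins 9–6.
Flux vs Concept 1: 9 to 6, Flux.
Flux vs Concept 2: 9 to 6, Flux.
Concept 1 vs Concept 2: 4+2 = 6 for Concept 1, 9 for Concept 2 — Concept 2 by 9–6.
Every design loses at least once (Model U loses to Concept 1; Flux loses to Model U; Concept 1 loses to Flux; Concept 2 loses to Flux). The majority relation contains the cycle Model U → Flux → Concept 1 → Model U, so there is no Condorcet winner.

none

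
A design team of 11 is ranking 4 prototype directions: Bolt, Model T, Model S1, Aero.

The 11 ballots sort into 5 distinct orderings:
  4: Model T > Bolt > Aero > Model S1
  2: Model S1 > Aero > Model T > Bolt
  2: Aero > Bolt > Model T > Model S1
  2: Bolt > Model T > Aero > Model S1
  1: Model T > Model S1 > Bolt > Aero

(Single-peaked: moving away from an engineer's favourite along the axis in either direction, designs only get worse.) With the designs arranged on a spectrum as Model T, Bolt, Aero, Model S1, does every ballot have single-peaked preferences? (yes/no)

no

Axis positions: Model T=1, Bolt=2, Aero=3, Model S1=4.
Cluster 1 (peak Model T at position 1): ranking walks positions 1-2-3-4, expanding outward from the peak — single-peaked.
Cluster 2: ranking walks positions 4-3-1-2; Model T is ranked above Bolt even though Bolt lies between Model T and the peak Model S1 on the axis — preferences dip and rise again. Not single-peaked.
Cluster 3 (peak Aero at position 3): ranking walks positions 3-2-1-4, expanding outward from the peak — single-peaked.
Cluster 4 (peak Bolt at position 2): ranking walks positions 2-1-3-4, expanding outward from the peak — single-peaked.
Cluster 5: ranking walks positions 1-4-2-3; Model S1 is ranked above Bolt even though Bolt lies between Model S1 and the peak Model T on the axis — preferences dip and rise again. Not single-peaked.
Cluster 2 violates single-peakedness, so the profile is not single-peaked on this axis.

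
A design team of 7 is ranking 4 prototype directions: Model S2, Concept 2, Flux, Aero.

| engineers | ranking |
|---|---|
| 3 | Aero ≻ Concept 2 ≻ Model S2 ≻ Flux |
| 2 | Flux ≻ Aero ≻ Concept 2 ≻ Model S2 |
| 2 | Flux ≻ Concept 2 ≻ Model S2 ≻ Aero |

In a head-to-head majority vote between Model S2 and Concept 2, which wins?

Concept 2

No ballot ranks Model S2 above Concept 2: 0.
Ballots ranking Concept 2 above Model S2: 7 − 0 = 7.
Concept 2 wins the head-to-head 7–0.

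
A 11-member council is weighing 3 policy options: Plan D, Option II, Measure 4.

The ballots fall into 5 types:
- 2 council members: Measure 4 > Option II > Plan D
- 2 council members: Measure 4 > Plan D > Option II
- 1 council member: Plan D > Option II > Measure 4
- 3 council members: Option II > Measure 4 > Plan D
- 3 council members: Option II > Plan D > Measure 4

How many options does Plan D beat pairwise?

0

Plan D against each rival (11 council members):
Plan D vs Option II: Plan D is ranked higher on 2+1 = 3 ballots, Option II on 8. Option II wins 8–3.
Plan D–Measure 4: Measure 4 7–4.
Plan D beats no one; loses to Option II, Measure 4 — 0 pairwise wins.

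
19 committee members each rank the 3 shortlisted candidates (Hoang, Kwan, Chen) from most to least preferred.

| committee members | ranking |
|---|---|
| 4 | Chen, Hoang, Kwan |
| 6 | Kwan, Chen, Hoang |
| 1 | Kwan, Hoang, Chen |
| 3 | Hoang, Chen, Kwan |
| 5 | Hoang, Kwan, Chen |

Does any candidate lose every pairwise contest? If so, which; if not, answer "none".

Head-to-head results (19 committee members):
Hoang vs Kwan: Hoang wins 12–7.
Hoang vs Chen: Hoang preferred on 1+3+5 = 9 ballots; Chen wins 10–9.
Kwan–Chen: Kwan 12–7.
No candidate is winless: Hoang beats Kwan; Kwan beats Chen; Chen beats Hoang. There is no Condorcet loser.

none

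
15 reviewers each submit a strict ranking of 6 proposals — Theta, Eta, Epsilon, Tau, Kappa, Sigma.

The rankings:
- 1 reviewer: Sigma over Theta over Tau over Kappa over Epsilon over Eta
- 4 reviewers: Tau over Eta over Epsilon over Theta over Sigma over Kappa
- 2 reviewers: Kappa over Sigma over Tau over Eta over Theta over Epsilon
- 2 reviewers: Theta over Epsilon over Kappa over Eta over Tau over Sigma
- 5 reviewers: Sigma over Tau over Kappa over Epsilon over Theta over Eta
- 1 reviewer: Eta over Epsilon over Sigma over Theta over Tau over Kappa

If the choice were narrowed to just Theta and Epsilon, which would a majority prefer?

Ballots ranking Theta above Epsilon: 1 + 2 + 2 = 5.
Ballots ranking Epsilon above Theta: 15 − 5 = 10.
Epsilon wins the head-to-head 10–5.

Epsilon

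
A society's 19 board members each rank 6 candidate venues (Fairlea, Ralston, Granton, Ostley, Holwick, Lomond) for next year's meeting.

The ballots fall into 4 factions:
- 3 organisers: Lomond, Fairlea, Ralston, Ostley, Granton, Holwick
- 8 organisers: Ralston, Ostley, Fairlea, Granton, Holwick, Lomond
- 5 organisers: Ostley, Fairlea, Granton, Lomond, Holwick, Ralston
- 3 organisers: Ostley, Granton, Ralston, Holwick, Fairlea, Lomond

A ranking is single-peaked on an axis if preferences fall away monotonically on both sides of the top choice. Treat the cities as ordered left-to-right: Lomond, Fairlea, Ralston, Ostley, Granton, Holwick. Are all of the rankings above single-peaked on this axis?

no

Axis positions: Lomond=1, Fairlea=2, Ralston=3, Ostley=4, Granton=5, Holwick=6.
Faction 1 (peak Lomond at position 1): ranking walks positions 1-2-3-4-5-6, expanding outward from the peak — single-peaked.
Faction 2 (peak Ralston at position 3): ranking walks positions 3-4-2-5-6-1, expanding outward from the peak — single-peaked.
Faction 3: ranking walks positions 4-2-5-1-6-3; Fairlea is ranked above Ralston even though Ralston lies between Fairlea and the peak Ostley on the axis — preferences dip and rise again. Not single-peaked.
Faction 4 (peak Ostley at position 4): ranking walks positions 4-5-3-6-2-1, expanding outward from the peak — single-peaked.
Faction 3 violates single-peakedness, so the profile is not single-peaked on this axis.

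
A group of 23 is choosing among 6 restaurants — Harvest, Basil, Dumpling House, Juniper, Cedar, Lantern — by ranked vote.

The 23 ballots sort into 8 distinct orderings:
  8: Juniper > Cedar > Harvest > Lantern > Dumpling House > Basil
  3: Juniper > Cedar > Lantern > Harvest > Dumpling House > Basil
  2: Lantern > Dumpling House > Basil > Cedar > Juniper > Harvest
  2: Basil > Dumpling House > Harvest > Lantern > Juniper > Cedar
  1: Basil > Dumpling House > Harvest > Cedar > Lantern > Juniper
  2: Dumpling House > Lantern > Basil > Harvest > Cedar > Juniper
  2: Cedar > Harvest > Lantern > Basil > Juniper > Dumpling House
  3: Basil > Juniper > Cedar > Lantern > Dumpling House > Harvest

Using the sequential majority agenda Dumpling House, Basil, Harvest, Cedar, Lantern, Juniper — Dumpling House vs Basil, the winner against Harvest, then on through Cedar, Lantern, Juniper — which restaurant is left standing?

Round 1: Dumpling House vs Basil — 15–8, Dumpling House advances.
Round 2: Dumpling House vs Harvest — 10–13, Harvest advances.
Round 3: Harvest vs Cedar — 5–18, Cedar advances.
Round 4: Cedar vs Lantern — 17–6, Cedar advances.
Round 5: Cedar vs Juniper — 7–16, Juniper advances.
Juniper survives the agenda.

Juniper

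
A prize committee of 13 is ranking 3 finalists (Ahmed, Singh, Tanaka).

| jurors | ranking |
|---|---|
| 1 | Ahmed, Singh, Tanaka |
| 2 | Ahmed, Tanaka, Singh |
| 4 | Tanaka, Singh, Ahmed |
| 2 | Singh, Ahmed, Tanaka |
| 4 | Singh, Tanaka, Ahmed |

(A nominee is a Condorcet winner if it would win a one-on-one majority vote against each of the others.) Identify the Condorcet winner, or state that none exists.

Singh

Check each pair by majority over 13 ballots:
Ahmed vs Singh: 1+2 = 3 for Ahmed, 10 for Singh — Singh by 10–3.
Ahmed vs Tanaka: Ahmed preferred on 1+2+2 = 5 ballots; Tanaka wins 8–5.
Singh vs Tanaka: Singh wins 7–6.
Singh beats each of Ahmed, Tanaka — Singh is the Condorcet winner.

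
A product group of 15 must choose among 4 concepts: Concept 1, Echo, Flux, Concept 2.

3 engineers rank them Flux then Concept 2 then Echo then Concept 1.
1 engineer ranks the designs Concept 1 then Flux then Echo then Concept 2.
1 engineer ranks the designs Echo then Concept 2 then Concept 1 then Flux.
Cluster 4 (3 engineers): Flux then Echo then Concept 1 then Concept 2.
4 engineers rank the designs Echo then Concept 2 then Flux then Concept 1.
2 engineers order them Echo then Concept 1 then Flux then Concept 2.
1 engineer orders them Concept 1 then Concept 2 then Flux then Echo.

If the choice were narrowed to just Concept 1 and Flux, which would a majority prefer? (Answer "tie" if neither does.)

Ballots ranking Concept 1 above Flux: 1 + 1 + 2 + 1 = 5.
Ballots ranking Flux above Concept 1: 15 − 5 = 10.
Flux wins the head-to-head 10–5.

Flux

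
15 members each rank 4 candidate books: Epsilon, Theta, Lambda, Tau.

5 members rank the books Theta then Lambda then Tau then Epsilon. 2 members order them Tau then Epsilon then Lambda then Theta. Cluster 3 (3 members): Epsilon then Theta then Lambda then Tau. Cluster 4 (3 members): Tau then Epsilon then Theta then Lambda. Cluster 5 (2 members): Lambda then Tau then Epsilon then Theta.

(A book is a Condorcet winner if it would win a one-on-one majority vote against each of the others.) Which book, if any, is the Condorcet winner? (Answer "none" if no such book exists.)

none

Pairwise majorities:
Epsilon–Theta: Epsilon 10–5.
Epsilon–Lambda: Epsilon 8–7.
Epsilon vs Tau: Tau, 12–3.
Theta vs Lambda: Theta, 11–4.
Theta vs Tau: Theta wins 8–7.
Lambda vs Tau: Lambda wins 10–5.
Each book drops at least one matchup (Epsilon loses to Tau; Theta loses to Epsilon; Lambda loses to Epsilon; Tau loses to Theta); the cycle Epsilon beats Theta beats Tau beats Epsilon rules out a Condorcet winner.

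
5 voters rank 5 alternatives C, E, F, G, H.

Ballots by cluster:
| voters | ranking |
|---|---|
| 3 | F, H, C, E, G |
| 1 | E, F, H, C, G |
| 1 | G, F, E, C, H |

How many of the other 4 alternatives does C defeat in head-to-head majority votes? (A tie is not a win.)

C against each rival (5 voters):
C vs E: C is ranked higher on 3 ballots, E on 2. C wins 3–2.
C vs F: F wins 5–0.
C vs G: C, 4–1.
C vs H: C is ranked higher on 1 ballot, H on 4. H wins 4–1.
C beats E, G; loses to F, H — 2 pairwise wins.

2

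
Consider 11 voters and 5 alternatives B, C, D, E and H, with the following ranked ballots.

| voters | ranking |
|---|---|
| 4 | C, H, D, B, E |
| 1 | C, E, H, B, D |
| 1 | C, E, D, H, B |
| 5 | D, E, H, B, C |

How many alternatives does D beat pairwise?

D against each rival (11 voters):
D vs B: D is ranked higher on 4+1+5 = 10 ballots, B on 1. D wins 10–1.
D vs C: 5 to 6, C.
D–E: D 9–2.
D vs H: 6 to 5, D.
D beats B, E, H; loses to C — 3 pairwise wins.

3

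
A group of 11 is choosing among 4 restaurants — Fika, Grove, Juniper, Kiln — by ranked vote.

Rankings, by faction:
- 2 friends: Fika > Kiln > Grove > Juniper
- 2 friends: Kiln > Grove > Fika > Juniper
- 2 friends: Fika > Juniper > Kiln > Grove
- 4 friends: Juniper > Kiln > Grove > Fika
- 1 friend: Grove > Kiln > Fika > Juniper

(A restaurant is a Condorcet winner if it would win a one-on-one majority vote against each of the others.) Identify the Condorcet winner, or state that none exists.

none

Pairwise majorities:
Fika vs Grove: Fika is ranked higher on 2+2 = 4 ballots, Grove on 7. Grove wins 7–4.
Fika vs Juniper: Fika is ranked higher on 2+2+2+1 = 7 ballots, Juniper on 4. Fika wins 7–4.
Fika vs Kiln: 2+2 = 4 for Fika, 7 for Kiln — Kiln by 7–4.
Grove vs Juniper: Grove is ranked higher on 2+2+1 = 5 ballots, Juniper on 6. Juniper wins 6–5.
Grove vs Kiln: 1 for Grove, 10 for Kiln — Kiln by 10–1.
Juniper vs Kiln: Juniper preferred on 2+4 = 6 ballots; Juniper wins 6–5.
No restaurant is unbeaten: Fika loses to Grove; Grove loses to Juniper; Juniper loses to Fika; Kiln loses to Juniper. In particular Fika > Juniper > Grove > Fika is a majority cycle — no Condorcet winner exists.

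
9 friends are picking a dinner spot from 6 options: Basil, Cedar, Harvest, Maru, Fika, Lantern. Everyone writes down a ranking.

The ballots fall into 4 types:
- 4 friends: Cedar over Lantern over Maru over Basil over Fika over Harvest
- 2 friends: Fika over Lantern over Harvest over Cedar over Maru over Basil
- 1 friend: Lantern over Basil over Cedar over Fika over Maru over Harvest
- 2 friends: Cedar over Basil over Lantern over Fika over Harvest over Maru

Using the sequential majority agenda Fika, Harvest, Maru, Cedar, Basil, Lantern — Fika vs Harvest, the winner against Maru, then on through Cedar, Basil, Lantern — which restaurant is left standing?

Cedar

Round 1: Fika vs Harvest — 9–0, Fika advances.
Round 2: Fika vs Maru — 5–4, Fika advances.
Round 3: Fika vs Cedar — 2–7, Cedar advances.
Round 4: Cedar vs Basil — 8–1, Cedar advances.
Round 5: Cedar vs Lantern — 6–3, Cedar advances.
The agenda winner is Cedar.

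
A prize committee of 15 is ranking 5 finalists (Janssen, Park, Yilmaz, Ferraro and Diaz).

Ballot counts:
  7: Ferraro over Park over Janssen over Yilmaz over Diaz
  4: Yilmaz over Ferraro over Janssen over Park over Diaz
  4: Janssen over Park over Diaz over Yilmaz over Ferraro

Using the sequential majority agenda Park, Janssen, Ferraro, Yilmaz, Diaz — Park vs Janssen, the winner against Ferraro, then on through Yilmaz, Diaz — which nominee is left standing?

Round 1: Park vs Janssen — 7–8, Janssen advances.
Round 2: Janssen vs Ferraro — 4–11, Ferraro advances.
Round 3: Ferraro vs Yilmaz — 7–8, Yilmaz advances.
Round 4: Yilmaz vs Diaz — 11–4, Yilmaz advances.
Yilmaz survives the agenda.

Yilmaz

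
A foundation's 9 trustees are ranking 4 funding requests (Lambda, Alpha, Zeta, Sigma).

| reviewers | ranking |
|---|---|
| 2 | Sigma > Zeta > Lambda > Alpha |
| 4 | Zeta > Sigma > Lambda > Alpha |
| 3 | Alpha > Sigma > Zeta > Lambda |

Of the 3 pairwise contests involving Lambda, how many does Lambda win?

Lambda against each rival (9 reviewers):
Lambda vs Alpha: 2+4 = 6 for Lambda, 3 for Alpha — Lambda by 6–3.
Lambda vs Zeta: 0 for Lambda, 9 for Zeta — Zeta by 9–0.
Lambda vs Sigma: Lambda preferred on 0 ballots; Sigma wins 9–0.
Lambda beats Alpha; loses to Zeta, Sigma — 1 pairwise win.

1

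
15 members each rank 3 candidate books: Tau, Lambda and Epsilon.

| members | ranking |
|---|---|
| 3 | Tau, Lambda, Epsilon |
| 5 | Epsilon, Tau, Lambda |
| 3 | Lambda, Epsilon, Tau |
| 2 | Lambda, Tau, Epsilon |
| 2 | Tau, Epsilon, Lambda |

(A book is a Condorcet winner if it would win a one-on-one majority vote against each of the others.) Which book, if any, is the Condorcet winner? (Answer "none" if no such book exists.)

Head-to-head results (15 members):
Tau vs Lambda: Tau wins 10–5.
Tau–Epsilon: Epsilon 8–7.
Lambda vs Epsilon: Lambda wins 8–7.
Every book loses at least once (Tau loses to Epsilon; Lambda loses to Tau; Epsilon loses to Lambda). The majority relation contains the cycle Tau beats Lambda beats Epsilon beats Tau, so there is no Condorcet winner.

none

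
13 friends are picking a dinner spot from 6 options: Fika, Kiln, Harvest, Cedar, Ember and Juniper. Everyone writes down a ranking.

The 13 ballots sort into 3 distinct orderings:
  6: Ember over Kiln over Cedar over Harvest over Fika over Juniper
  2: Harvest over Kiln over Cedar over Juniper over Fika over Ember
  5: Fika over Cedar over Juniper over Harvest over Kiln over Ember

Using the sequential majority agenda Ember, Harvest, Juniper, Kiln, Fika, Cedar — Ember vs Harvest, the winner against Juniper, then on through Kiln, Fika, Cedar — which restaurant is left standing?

Cedar

Round 1: Ember vs Harvest — 6–7, Harvest advances.
Round 2: Harvest vs Juniper — 8–5, Harvest advances.
Round 3: Harvest vs Kiln — 7–6, Harvest advances.
Round 4: Harvest vs Fika — 8–5, Harvest advances.
Round 5: Harvest vs Cedar — 2–11, Cedar advances.
The agenda winner is Cedar.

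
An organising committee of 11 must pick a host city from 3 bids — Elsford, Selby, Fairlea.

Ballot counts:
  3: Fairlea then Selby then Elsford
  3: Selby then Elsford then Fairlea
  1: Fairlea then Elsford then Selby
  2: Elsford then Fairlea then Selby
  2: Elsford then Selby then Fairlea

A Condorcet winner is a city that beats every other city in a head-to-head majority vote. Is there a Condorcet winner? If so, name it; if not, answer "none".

Head-to-head results (11 organisers):
Elsford–Selby: Selby 6–5.
Elsford–Fairlea: Elsford 7–4.
Selby vs Fairlea: Fairlea, 6–5.
Each city drops at least one matchup (Elsford loses to Selby; Selby loses to Fairlea; Fairlea loses to Elsford); the cycle Elsford beats Fairlea beats Selby beats Elsford rules out a Condorcet winner.

none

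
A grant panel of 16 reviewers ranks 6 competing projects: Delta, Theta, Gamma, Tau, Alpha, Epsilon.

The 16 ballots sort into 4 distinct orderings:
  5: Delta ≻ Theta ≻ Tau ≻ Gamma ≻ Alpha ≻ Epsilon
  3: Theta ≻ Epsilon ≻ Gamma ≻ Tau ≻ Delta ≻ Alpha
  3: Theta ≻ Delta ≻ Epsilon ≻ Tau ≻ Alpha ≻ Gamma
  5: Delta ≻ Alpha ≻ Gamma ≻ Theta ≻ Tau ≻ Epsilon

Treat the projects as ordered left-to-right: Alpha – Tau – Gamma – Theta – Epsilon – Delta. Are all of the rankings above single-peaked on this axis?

Axis positions: Alpha=1, Tau=2, Gamma=3, Theta=4, Epsilon=5, Delta=6.
Type 1: ranking walks positions 6-4-2-3-1-5; Theta is ranked above Epsilon even though Epsilon lies between Theta and the peak Delta on the axis — preferences dip and rise again. Not single-peaked.
Type 2 (peak Theta at position 4): ranking walks positions 4-5-3-2-6-1, expanding outward from the peak — single-peaked.
Type 3: ranking walks positions 4-6-5-2-1-3; Delta is ranked above Epsilon even though Epsilon lies between Delta and the peak Theta on the axis — preferences dip and rise again. Not single-peaked.
Type 4: ranking walks positions 6-1-3-4-2-5; Alpha is ranked above Epsilon even though Epsilon lies between Alpha and the peak Delta on the axis — preferences dip and rise again. Not single-peaked.
Type 1 violates single-peakedness, so the profile is not single-peaked on this axis.

no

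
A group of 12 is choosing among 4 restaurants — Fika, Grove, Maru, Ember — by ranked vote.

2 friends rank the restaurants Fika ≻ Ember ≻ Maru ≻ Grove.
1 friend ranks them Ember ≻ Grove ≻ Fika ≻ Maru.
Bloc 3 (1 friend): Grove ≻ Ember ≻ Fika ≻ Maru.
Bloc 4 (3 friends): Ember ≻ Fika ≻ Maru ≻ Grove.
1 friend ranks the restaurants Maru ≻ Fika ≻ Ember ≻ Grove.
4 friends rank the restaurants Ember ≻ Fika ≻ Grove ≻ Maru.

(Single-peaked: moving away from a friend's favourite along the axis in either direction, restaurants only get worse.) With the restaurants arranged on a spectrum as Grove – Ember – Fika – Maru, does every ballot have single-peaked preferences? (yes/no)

yes

Axis positions: Grove=1, Ember=2, Fika=3, Maru=4.
Bloc 1 (peak Fika at position 3): ranking walks positions 3-2-4-1, expanding outward from the peak — single-peaked.
Bloc 2 (peak Ember at position 2): ranking walks positions 2-1-3-4, expanding outward from the peak — single-peaked.
Bloc 3 (peak Grove at position 1): ranking walks positions 1-2-3-4, expanding outward from the peak — single-peaked.
Bloc 4 (peak Ember at position 2): ranking walks positions 2-3-4-1, expanding outward from the peak — single-peaked.
Bloc 5 (peak Maru at position 4): ranking walks positions 4-3-2-1, expanding outward from the peak — single-peaked.
Bloc 6 (peak Ember at position 2): ranking walks positions 2-3-1-4, expanding outward from the peak — single-peaked.
Every ranking is single-peaked on this axis.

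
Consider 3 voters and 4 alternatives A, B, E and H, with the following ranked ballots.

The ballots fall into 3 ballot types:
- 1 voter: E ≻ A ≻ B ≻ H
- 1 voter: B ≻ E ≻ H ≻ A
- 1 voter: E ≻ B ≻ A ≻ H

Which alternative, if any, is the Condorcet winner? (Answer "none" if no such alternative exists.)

E

Check each pair by majority over 3 ballots:
A vs B: 1 to 2, B.
A vs E: A preferred on 0 ballots; E wins 3–0.
A vs H: A preferred on 1+1 = 2 ballots; A wins 2–1.
B vs E: 1 to 2, E.
B vs H: 1+1+1 = 3 for B, 0 for H — B by 3–0.
E vs H: 1+1+1 = 3 for E, 0 for H — E by 3–0.
E beats each of A, B, H — E is the Condorcet winner.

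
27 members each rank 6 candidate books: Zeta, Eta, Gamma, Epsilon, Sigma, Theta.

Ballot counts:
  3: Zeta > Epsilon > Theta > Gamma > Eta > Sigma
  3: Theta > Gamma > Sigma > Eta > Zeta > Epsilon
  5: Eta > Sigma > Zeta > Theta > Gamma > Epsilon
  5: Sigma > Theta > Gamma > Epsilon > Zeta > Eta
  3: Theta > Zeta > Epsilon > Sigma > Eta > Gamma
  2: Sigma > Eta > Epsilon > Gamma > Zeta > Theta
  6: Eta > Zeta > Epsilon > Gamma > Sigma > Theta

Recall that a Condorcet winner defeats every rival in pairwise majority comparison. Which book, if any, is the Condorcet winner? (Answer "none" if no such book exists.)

Pairwise majorities:
Zeta vs Eta: Eta, 16–11.
Zeta vs Gamma: Zeta is ranked higher on 3+5+3+6 = 17 ballots, Gamma on 10. Zeta wins 17–10.
Zeta–Epsilon: Zeta 20–7.
Zeta vs Sigma: 12 to 15, Sigma.
Zeta–Theta: Zeta 16–11.
Eta vs Gamma: Eta wins 16–11.
Eta vs Epsilon: 3+5+2+6 = 16 for Eta, 11 for Epsilon — Eta by 16–11.
Eta vs Sigma: Eta is ranked higher on 3+5+6 = 14 ballots, Sigma on 13. Eta wins 14–13.
Eta vs Theta: Theta wins 14–13.
Gamma vs Epsilon: Epsilon wins 14–13.
Gamma vs Sigma: 3+3+6 = 12 for Gamma, 15 for Sigma — Sigma by 15–12.
Gamma–Theta: Theta 19–8.
Epsilon vs Sigma: Sigma wins 15–12.
Epsilon vs Theta: Theta, 16–11.
Sigma–Theta: Sigma 18–9.
No book is unbeaten: Zeta loses to Eta; Eta loses to Theta; Gamma loses to Zeta; Epsilon loses to Zeta; Sigma loses to Eta; Theta loses to Zeta. In particular Zeta > Theta > Eta > Zeta is a majority cycle — no Condorcet winner exists.

none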